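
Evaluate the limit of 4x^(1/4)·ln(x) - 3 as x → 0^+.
The product is a 0·∞ indeterminate form at x → 0⁺.
Rewrite the product as 4·ln(x) / x^(-1/4) and apply L'Hôpital, or use the standard hierarchy x^(-1/4) ≫ |ln x| as x → 0⁺.
The indeterminate product → 0, so the limit = -3.

Final answer: -3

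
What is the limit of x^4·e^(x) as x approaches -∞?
This is a 0·∞ indeterminate form at x → -∞.
Rewrite the product as x^4 / e^(-x) (an ∞/∞ form) and apply L'Hôpital, or use the standard hierarchy e^(|x|) ≫ |x^4| as x → -∞.
The indeterminate product → 0, so the limit = 0.

Final answer: 0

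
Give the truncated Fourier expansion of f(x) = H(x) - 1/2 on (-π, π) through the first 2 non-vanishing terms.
2·sin(x)/π + 2·sin(3·x)/(3·π)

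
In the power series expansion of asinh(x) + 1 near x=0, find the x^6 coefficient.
Expand to order 6: asinh(x) + 1 = 3·x^5/40 - x^3/6 + x + 1 + O(x^7).
The coefficient of x^6 is 0.

Final answer: 0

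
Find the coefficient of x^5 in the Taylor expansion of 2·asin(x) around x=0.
Expand to order 5: 2·asin(x) = 3·x^5/20 + x^3/3 + 2·x + O(x^6).
The coefficient of x^5 is 3/20.

Final answer: 3/20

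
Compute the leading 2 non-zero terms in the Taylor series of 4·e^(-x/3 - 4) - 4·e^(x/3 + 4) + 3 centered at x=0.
x·(-4·e^(4)/3 - 4·e^(-4)/3) - 4·e^(4) + 4·e^(-4) + 3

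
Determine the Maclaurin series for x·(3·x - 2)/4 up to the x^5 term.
3·x^2/4 - x/2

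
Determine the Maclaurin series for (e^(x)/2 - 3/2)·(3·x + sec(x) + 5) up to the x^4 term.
7·x^4/24 + 3·x^3/2 + 5·x^2/2 - 6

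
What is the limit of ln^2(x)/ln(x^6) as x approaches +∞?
This is an ∞/∞ indeterminate form as x → +∞.
Write ln(x^6) = 6·ln(x), reducing the quotient to ln(x)/6 → ∞.
Limit = ∞.

Final answer: ∞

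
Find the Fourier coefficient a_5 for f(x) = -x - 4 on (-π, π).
a_5 = (1/π) ∫_{-π}^{π} f(x)·cos(5x) dx.
Evaluate the integral (use parity and integration by parts as needed): a_5 = 0.

Final answer: 0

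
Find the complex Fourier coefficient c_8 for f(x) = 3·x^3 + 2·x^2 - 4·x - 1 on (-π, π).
Compute the real Fourier coefficients first: a_8 = 1/8, b_8 = 137/128 - 3·π^2/4.
Then c_8 = (a_8 − i·b_8)/2 = 1/16 - 137·i/256 + 3·i·π^2/8.

Final answer: 1/16 - 137·i/256 + 3·i·π^2/8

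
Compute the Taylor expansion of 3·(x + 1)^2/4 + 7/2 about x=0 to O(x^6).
3·x^2/4 + 3·x/2 + 17/4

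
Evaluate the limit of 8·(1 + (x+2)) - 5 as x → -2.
Direct substitution at x = -2 gives 3.

Final answer: 3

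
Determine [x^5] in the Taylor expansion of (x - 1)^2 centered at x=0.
Expand to order 5: (x - 1)^2 = x^2 - 2·x + 1 + O(x^6).
The coefficient of x^5 is 0.

Final answer: 0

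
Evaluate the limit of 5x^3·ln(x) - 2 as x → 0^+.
The product is a 0·∞ indeterminate form at x → 0⁺.
Rewrite the product as 5·ln(x) / x^(-3) and apply L'Hôpital, or use the standard hierarchy x^(-3) ≫ |ln x| as x → 0⁺.
The indeterminate product → 0, so the limit = -2.

Final answer: -2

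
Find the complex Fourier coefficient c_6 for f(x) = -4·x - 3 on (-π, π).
Compute the real Fourier coefficients first: a_6 = 0, b_6 = 4/3.
Then c_6 = (a_6 − i·b_6)/2 = -2·i/3.

Final answer: -2·i/3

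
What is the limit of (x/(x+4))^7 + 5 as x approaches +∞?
As x → +∞: x/(x+4) = 1/(1 + 4/x) → 1, and the 7th power of a limit-1 base also → 1; with the additive constant, 1 + 5 = 6.
Limit = 6.

Final answer: 6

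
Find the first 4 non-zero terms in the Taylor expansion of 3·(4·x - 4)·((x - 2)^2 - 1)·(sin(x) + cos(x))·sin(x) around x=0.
-92·x^4 + 48·x^3 + 48·x^2 - 36·x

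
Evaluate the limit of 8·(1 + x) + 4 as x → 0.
Direct substitution at x = 0 gives 12.

Final answer: 12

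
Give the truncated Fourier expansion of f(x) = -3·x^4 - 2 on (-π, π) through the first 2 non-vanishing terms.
(-144 + 24·π^2)·cos(x) - 3·π^4/5 - 2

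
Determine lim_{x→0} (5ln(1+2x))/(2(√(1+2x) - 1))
Both numerator and denominator → 0 as x → 0; this is a 0/0 indeterminate form.
Expand each to leading order near x = 0: numerator ~ 10·x, denominator ~ 2·x.
The limit of the ratio is 5.

Final answer: 5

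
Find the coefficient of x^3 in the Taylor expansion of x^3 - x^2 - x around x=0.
Expand to order 3: x^3 - x^2 - x = x^3 - x^2 - x + O(x^4).
The coefficient of x^3 is 1.

Final answer: 1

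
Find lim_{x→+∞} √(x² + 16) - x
This is an ∞ − ∞ indeterminate form.
Multiply and divide by the conjugate √(x²+16) + x; the x² terms cancel, leaving 16/(√(x²+16)+x) → 0.
Limit = 0.

Final answer: 0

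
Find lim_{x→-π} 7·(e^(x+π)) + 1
Direct substitution at x = -π gives 8.

Final answer: 8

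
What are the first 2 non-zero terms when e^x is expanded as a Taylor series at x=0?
x + 1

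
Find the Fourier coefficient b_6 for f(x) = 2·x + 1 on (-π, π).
b_6 = (1/π) ∫_{-π}^{π} f(x)·sin(6x) dx.
Evaluate the integral (use parity and integration by parts as needed): b_6 = -2/3.

Final answer: -2/3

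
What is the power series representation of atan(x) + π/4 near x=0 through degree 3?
-x^3/3 + x + π/4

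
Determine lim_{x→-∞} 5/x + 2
Evaluate the dominant behaviour as x → -∞; each term tends to a finite value or vanishes.
Limit = 2.

Final answer: 2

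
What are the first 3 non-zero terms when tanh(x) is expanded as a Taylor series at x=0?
2·x^5/15 - x^3/3 + x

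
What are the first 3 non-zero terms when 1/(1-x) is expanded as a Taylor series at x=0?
x^2 + x + 1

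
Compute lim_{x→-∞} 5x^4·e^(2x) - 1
The product is a 0·∞ indeterminate form at x → -∞.
Rewrite the product as 5x^4 / e^(-2x) (an ∞/∞ form) and apply L'Hôpital, or use the standard hierarchy e^(2|x|) ≫ |x^4| as x → -∞.
The indeterminate product → 0, so the limit = -1.

Final answer: -1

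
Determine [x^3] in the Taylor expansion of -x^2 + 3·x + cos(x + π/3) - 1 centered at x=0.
Expand to order 3: -x^2 + 3·x + cos(x + π/3) - 1 = √(3)·x^3/12 - 5·x^2/4 + x·(3 - √(3)/2) - 1/2 + O(x^4).
The coefficient of x^3 is √(3)/12.

Final answer: √(3)/12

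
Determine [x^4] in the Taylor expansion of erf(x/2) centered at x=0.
Expand to order 4: erf(x/2) = -x^3/(12·√(π)) + x/√(π) + O(x^5).
The coefficient of x^4 is 0.

Final answer: 0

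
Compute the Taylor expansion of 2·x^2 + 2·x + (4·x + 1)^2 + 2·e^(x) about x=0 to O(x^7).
x^6/360 + x^5/60 + x^4/12 + x^3/3 + 19·x^2 + 12·x + 3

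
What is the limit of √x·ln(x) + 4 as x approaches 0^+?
The product is a 0·∞ indeterminate form at x → 0⁺.
Rewrite the product as ln(x) / x^(-1/2) and apply L'Hôpital, or use the standard hierarchy x^(-1/2) ≫ |ln x| as x → 0⁺.
The indeterminate product → 0, so the limit = 4.

Final answer: 4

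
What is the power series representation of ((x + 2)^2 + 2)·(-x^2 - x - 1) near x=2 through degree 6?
-126 - 146·(x - 2) - 65·(x - 2)^2 - 13·(x - 2)^3 - (x - 2)^4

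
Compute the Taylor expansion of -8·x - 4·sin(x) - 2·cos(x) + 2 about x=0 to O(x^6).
-x^5/30 - x^4/12 + 2·x^3/3 + x^2 - 12·x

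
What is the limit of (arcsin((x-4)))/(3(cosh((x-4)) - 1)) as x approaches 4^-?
Both numerator and denominator → 0 as x → 4^-; this is a 0/0 indeterminate form.
Expand each to leading order near x = 4: numerator ~ (x - 4), denominator ~ 3·(x - 4)^2/2.
The limit of the ratio is -∞.

Final answer: -∞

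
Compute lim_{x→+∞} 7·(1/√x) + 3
Evaluate the dominant behaviour as x → +∞; each term tends to a finite value or vanishes.
Limit = 3.

Final answer: 3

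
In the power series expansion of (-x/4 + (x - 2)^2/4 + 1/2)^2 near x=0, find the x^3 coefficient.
Expand to order 3: (-x/4 + (x - 2)^2/4 + 1/2)^2 = -5·x^3/8 + 37·x^2/16 - 15·x/4 + 9/4 + O(x^4).
The coefficient of x^3 is -5/8.

Final answer: -5/8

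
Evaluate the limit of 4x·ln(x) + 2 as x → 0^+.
The product is a 0·∞ indeterminate form at x → 0⁺.
Rewrite the product as 4·ln(x) / x^(-1) and apply L'Hôpital, or use the standard hierarchy x^(-1) ≫ |ln x| as x → 0⁺.
The indeterminate product → 0, so the limit = 2.

Final answer: 2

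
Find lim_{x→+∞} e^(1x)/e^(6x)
This is an ∞/∞ indeterminate form as x → +∞.
Rewrite e^(1x)/e^(6x) = e^((1−6)x) = e^(-5x); the exponent coefficient is -5 < 0 so e^(-5x) → 0.
Limit = 0.

Final answer: 0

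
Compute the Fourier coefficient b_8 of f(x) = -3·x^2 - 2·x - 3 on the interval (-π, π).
b_8 = (1/π) ∫_{-π}^{π} f(x)·sin(8x) dx.
Evaluate the integral (use parity and integration by parts as needed): b_8 = 1/2.

Final answer: 1/2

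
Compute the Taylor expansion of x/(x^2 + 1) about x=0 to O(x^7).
x^5 - x^3 + x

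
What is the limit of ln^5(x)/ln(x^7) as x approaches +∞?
This is an ∞/∞ indeterminate form as x → +∞.
Write ln(x^7) = 7·ln(x), reducing the quotient to ln^4(x)/7 → ∞.
Limit = ∞.

Final answer: ∞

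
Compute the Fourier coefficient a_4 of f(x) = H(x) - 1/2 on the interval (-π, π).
a_4 = (1/π) ∫_{-π}^{π} f(x)·cos(4x) dx.
Evaluate the integral (use parity and integration by parts as needed): a_4 = 0.

Final answer: 0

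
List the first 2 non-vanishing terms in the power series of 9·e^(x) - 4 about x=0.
9·x + 5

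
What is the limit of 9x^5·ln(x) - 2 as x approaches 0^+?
The product is a 0·∞ indeterminate form at x → 0⁺.
Rewrite the product as 9·ln(x) / x^(-5) and apply L'Hôpital, or use the standard hierarchy x^(-5) ≫ |ln x| as x → 0⁺.
The indeterminate product → 0, so the limit = -2.

Final answer: -2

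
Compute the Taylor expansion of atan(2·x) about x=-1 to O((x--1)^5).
-atan(2) + 2·(x + 1)/5 + 8·(x + 1)^2/25 + 88·(x + 1)^3/375 + 96·(x + 1)^4/625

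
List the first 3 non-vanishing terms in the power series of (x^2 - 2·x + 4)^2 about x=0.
12·x^2 - 16·x + 16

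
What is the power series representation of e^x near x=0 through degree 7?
x^7/5040 + x^6/720 + x^5/120 + x^4/24 + x^3/6 + x^2/2 + x + 1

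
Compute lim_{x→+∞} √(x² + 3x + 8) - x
This is an ∞ − ∞ indeterminate form.
Multiply and divide by the conjugate √(x²+3x + 8) + x; the x² terms cancel, leaving (3x + 8)/(√(x²+3x + 8)+x) → 3/2.
Limit = 3/2.

Final answer: 3/2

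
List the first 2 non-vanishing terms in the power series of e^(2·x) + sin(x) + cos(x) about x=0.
3·x + 2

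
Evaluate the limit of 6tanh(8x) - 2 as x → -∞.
Evaluate the dominant behaviour as x → -∞; each term tends to a finite value or vanishes.
Limit = -8.

Final answer: -8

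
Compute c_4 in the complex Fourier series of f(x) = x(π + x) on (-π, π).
Compute the real Fourier coefficients first: a_4 = 1/4, b_4 = -π/2.
Then c_4 = (a_4 − i·b_4)/2 = 1/8 + i·π/4.

Final answer: 1/8 + i·π/4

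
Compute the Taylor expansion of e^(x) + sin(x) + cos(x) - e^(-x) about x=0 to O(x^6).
x^5/40 + x^4/24 + x^3/6 - x^2/2 + 3·x + 1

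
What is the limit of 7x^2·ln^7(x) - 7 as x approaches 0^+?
The product is a 0·∞ indeterminate form at x → 0⁺.
Rewrite the product as 7·ln^7(x) / x^(-2) and apply L'Hôpital, or use the standard hierarchy x^(-2) ≫ |ln x|^7 as x → 0⁺.
The indeterminate product → 0, so the limit = -7.

Final answer: -7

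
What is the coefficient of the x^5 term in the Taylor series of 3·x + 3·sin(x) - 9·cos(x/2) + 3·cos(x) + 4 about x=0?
Expand to order 5: 3·x + 3·sin(x) - 9·cos(x/2) + 3·cos(x) + 4 = x^5/40 + 13·x^4/128 - x^3/2 - 3·x^2/8 + 6·x - 2 + O(x^6).
The coefficient of x^5 is 1/40.

Final answer: 1/40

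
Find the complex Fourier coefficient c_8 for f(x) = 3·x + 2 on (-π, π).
Compute the real Fourier coefficients first: a_8 = 0, b_8 = -3/4.
Then c_8 = (a_8 − i·b_8)/2 = 3·i/8.

Final answer: 3·i/8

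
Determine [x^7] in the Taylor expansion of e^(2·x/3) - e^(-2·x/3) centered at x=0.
Expand to order 7: e^(2·x/3) - e^(-2·x/3) = 16·x^7/688905 + 8·x^5/3645 + 8·x^3/81 + 4·x/3 + O(x^8).
The coefficient of x^7 is 16/688905.

Final answer: 16/688905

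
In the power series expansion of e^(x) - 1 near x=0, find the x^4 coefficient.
Expand to order 4: e^(x) - 1 = x^4/24 + x^3/6 + x^2/2 + x + O(x^5).
The coefficient of x^4 is 1/24.

Final answer: 1/24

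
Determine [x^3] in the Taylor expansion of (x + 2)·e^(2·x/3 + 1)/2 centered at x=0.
Expand to order 3: (x + 2)·e^(2·x/3 + 1)/2 = 13·e·x^3/81 + 5·e·x^2/9 + 7·e·x/6 + e + O(x^4).
The coefficient of x^3 is 13·e/81.

Final answer: 13·e/81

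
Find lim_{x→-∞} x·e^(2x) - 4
The product is a 0·∞ indeterminate form at x → -∞.
Rewrite the product as x / e^(-2x) (an ∞/∞ form) and apply L'Hôpital, or use the standard hierarchy e^(2|x|) ≫ |x| as x → -∞.
The indeterminate product → 0, so the limit = -4.

Final answer: -4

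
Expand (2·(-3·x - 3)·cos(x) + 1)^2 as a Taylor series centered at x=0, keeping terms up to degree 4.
-49·x^4/2 - 66·x^3 + 6·x^2 + 60·x + 25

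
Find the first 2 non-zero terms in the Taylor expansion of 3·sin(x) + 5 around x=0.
3·x + 5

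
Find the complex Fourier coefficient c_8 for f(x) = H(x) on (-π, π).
Compute the real Fourier coefficients first: a_8 = 0, b_8 = 0.
Then c_8 = (a_8 − i·b_8)/2 = 0.

Final answer: 0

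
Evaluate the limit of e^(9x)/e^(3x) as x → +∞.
This is an ∞/∞ indeterminate form as x → +∞.
Rewrite e^(9x)/e^(3x) = e^((9−3)x) = e^(6x); the exponent coefficient is 6 > 0 so e^(6x) → ∞.
Limit = ∞.

Final answer: ∞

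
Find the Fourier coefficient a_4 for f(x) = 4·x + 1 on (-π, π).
a_4 = (1/π) ∫_{-π}^{π} f(x)·cos(4x) dx.
Evaluate the integral (use parity and integration by parts as needed): a_4 = 0.

Final answer: 0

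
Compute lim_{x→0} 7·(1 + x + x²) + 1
Direct substitution at x = 0 gives 8.

Final answer: 8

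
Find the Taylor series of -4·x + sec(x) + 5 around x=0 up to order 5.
5·x^4/24 + x^2/2 - 4·x + 6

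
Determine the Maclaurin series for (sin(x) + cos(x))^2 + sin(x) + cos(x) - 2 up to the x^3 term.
-3·x^3/2 - x^2/2 + 3·x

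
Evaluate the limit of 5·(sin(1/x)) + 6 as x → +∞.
Evaluate the dominant behaviour as x → +∞; each term tends to a finite value or vanishes.
Limit = 6.

Final answer: 6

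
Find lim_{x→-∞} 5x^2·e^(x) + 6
The product is a 0·∞ indeterminate form at x → -∞.
Rewrite the product as 5x^2 / e^(-x) (an ∞/∞ form) and apply L'Hôpital, or use the standard hierarchy e^(|x|) ≫ |x^2| as x → -∞.
The indeterminate product → 0, so the limit = 6.

Final answer: 6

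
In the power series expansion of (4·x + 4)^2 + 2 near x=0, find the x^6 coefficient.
Expand to order 6: (4·x + 4)^2 + 2 = 16·x^2 + 32·x + 18 + O(x^7).
The coefficient of x^6 is 0.

Final answer: 0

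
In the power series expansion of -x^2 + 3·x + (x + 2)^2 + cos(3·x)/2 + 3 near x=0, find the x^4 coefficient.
Expand to order 4: -x^2 + 3·x + (x + 2)^2 + cos(3·x)/2 + 3 = 27·x^4/16 - 9·x^2/4 + 7·x + 15/2 + O(x^5).
The coefficient of x^4 is 27/16.

Final answer: 27/16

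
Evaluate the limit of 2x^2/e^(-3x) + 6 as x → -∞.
The quotient is an ∞/∞ indeterminate form as x → -∞.
Compare growth rates of the dominant terms (exponentials ≫ polynomials ≫ logarithms), or apply L'Hôpital's rule; the quotient → 0.
Adding the constant: 0 + 6 = 6. Limit = 6.

Final answer: 6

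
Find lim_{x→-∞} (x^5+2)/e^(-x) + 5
The quotient is an ∞/∞ indeterminate form as x → -∞.
Compare growth rates of the dominant terms (exponentials ≫ polynomials ≫ logarithms), or apply L'Hôpital's rule; the quotient → 0.
Adding the constant: 0 + 5 = 5. Limit = 5.

Final answer: 5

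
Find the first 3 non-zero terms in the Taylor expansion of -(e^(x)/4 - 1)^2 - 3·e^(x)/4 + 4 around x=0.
-x^2/4 - 3·x/8 + 43/16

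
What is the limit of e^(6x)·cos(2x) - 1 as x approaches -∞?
Evaluate the dominant behaviour as x → -∞; each term tends to a finite value or vanishes.
Limit = -1.

Final answer: -1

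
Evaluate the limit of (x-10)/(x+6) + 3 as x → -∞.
Evaluate the dominant behaviour as x → -∞; each term tends to a finite value or vanishes.
Limit = 4.

Final answer: 4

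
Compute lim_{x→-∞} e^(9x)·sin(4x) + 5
Evaluate the dominant behaviour as x → -∞; each term tends to a finite value or vanishes.
Limit = 5.

Final answer: 5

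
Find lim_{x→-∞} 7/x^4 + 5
Evaluate the dominant behaviour as x → -∞; each term tends to a finite value or vanishes.
Limit = 5.

Final answer: 5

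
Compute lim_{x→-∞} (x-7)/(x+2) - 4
Evaluate the dominant behaviour as x → -∞; each term tends to a finite value or vanishes.
Limit = -3.

Final answer: -3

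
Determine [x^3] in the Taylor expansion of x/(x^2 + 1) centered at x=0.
Expand to order 3: x/(x^2 + 1) = -x^3 + x + O(x^4).
The coefficient of x^3 is -1.

Final answer: -1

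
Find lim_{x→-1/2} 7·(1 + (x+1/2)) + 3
Direct substitution at x = -1/2 gives 10.

Final answer: 10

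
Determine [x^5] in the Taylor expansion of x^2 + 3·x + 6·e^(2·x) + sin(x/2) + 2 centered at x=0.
Expand to order 5: x^2 + 3·x + 6·e^(2·x) + sin(x/2) + 2 = 1229·x^5/768 + 4·x^4 + 383·x^3/48 + 13·x^2 + 31·x/2 + 8 + O(x^6).
The coefficient of x^5 is 1229/768.

Final answer: 1229/768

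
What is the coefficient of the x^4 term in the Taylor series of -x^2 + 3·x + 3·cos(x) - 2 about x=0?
Expand to order 4: -x^2 + 3·x + 3·cos(x) - 2 = x^4/8 - 5·x^2/2 + 3·x + 1 + O(x^5).
The coefficient of x^4 is 1/8.

Final answer: 1/8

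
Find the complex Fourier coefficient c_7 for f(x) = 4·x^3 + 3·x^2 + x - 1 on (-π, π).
Compute the real Fourier coefficients first: a_7 = -12/49, b_7 = 50/343 + 8·π^2/7.
Then c_7 = (a_7 − i·b_7)/2 = -6/49 - 4·i·π^2/7 - 25·i/343.

Final answer: -6/49 - 4·i·π^2/7 - 25·i/343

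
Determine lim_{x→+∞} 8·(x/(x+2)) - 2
Evaluate the dominant behaviour as x → +∞; each term tends to a finite value or vanishes.
Limit = 6.

Final answer: 6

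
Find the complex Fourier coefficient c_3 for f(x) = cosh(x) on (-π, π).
Compute the real Fourier coefficients first: a_3 = -sinh(π)/(5·π), b_3 = 0.
Then c_3 = (a_3 − i·b_3)/2 = -sinh(π)/(10·π).

Final answer: -sinh(π)/(10·π)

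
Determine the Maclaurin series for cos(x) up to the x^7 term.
-x^6/720 + x^4/24 - x^2/2 + 1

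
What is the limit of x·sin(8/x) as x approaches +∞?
As x → +∞: let u = 8/x → 0⁺; then x·sin(8/x) = 8·sin(u)/u → 8·1 = 8.
Limit = 8.

Final answer: 8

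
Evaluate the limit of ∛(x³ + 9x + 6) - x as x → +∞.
This is an ∞ − ∞ indeterminate form.
Multiply by (A² + AB + B²)/(A² + AB + B²) where A = ∛(x³+9x + 6), B = x to use A³ − B³ = (A−B)(A²+AB+B²); the x³ terms cancel, leaving (9x + 6)/(A²+AB+B²) with denominator ~ 3x², so the limit is 0.
Limit = 0.

Final answer: 0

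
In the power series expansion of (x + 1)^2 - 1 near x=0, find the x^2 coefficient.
Expand to order 2: (x + 1)^2 - 1 = x^2 + 2·x + O(x^3).
The coefficient of x^2 is 1.

Final answer: 1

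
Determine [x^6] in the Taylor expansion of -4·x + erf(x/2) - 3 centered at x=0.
Expand to order 6: -4·x + erf(x/2) - 3 = x^5/(160·√(π)) - x^3/(12·√(π)) + x·(-4 + 1/√(π)) - 3 + O(x^7).
The coefficient of x^6 is 0.

Final answer: 0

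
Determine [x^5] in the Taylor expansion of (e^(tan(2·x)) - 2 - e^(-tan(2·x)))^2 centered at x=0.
-1184/15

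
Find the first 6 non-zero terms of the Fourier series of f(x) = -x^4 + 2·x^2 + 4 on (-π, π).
(-56 + 8·π^2)·cos(x) + (5 - 2·π^2)·cos(2·x) + (-40/27 + 8·π^2/9)·cos(3·x) + (11/16 - π^2/2)·cos(4·x) + (-248/625 + 8·π^2/25)·cos(5·x) - π^4/5 + 4 + 2·π^2/3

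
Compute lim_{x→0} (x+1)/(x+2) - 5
Direct substitution at x = 0 gives -9/2.

Final answer: -9/2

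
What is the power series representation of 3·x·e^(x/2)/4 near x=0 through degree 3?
3·x^3/32 + 3·x^2/8 + 3·x/4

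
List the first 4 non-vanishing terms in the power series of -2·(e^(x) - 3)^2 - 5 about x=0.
-2·x^3/3 + 2·x^2 + 8·x - 13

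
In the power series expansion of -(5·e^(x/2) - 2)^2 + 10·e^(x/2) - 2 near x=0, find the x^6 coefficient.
Expand to order 6: -(5·e^(x/2) - 2)^2 + 10·e^(x/2) - 2 = -157·x^6/4608 - 77·x^5/384 - 185·x^4/192 - 85·x^3/24 - 35·x^2/4 - 10·x - 1 + O(x^7).
The coefficient of x^6 is -157/4608.

Final answer: -157/4608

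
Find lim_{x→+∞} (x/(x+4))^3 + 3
As x → +∞: x/(x+4) = 1/(1 + 4/x) → 1, and the 3rd power of a limit-1 base also → 1; with the additive constant, 1 + 3 = 4.
Limit = 4.

Final answer: 4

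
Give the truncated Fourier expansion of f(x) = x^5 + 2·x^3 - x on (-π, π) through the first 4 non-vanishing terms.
(-36·π^2 + 2·π^4 + 214)·sin(x) + (-π^4 - 7/2 + 3·π^2)·sin(2·x) + (-4·π^2/27 - 46/81 + 2·π^4/3)·sin(3·x) + (-π^4/2 - 3·π^2/8 + 41/64)·sin(4·x)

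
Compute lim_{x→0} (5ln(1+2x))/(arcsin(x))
Both numerator and denominator → 0 as x → 0; this is a 0/0 indeterminate form.
Expand each to leading order near x = 0: numerator ~ 10·x, denominator ~ x.
The limit of the ratio is 10.

Final answer: 10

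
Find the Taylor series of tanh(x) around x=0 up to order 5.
2·x^5/15 - x^3/3 + x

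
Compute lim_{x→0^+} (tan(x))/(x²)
Both numerator and denominator → 0 as x → 0^+; this is a 0/0 indeterminate form.
Expand each to leading order near x = 0: numerator ~ x, denominator ~ x^2.
The limit of the ratio is ∞.

Final answer: ∞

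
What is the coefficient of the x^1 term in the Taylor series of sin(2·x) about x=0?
Expand to order 1: sin(2·x) = 2·x + O(x^2).
The coefficient of x^1 is 2.

Final answer: 2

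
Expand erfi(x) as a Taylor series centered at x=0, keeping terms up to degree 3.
2·x^3/(3·√(π)) + 2·x/√(π)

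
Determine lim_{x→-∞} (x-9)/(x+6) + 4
Evaluate the dominant behaviour as x → -∞; each term tends to a finite value or vanishes.
Limit = 5.

Final answer: 5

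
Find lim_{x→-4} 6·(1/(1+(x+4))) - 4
Direct substitution at x = -4 gives 2.

Final answer: 2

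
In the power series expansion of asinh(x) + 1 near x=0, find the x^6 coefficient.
Expand to order 6: asinh(x) + 1 = 3·x^5/40 - x^3/6 + x + 1 + O(x^7).
The coefficient of x^6 is 0.

Final answer: 0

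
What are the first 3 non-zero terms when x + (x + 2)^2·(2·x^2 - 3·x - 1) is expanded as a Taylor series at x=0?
-5·x^2 - 15·x - 4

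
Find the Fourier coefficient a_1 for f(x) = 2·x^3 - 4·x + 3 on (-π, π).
a_1 = (1/π) ∫_{-π}^{π} f(x)·cos(1x) dx.
Evaluate the integral (use parity and integration by parts as needed): a_1 = 0.

Final answer: 0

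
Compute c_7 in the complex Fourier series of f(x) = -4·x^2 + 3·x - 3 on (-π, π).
Compute the real Fourier coefficients first: a_7 = 16/49, b_7 = 6/7.
Then c_7 = (a_7 − i·b_7)/2 = 8/49 - 3·i/7.

Final answer: 8/49 - 3·i/7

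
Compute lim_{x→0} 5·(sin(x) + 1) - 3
Direct substitution at x = 0 gives 2.

Final answer: 2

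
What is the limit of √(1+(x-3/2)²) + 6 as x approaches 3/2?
Direct substitution at x = 3/2 gives 7.

Final answer: 7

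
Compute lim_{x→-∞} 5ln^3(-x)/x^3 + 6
The quotient is an ∞/∞ indeterminate form as x → -∞.
Compare growth rates of the dominant terms (exponentials ≫ polynomials ≫ logarithms), or apply L'Hôpital's rule; the quotient → 0.
Adding the constant: 0 + 6 = 6. Limit = 6.

Final answer: 6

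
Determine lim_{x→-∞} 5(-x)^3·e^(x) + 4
The product is a 0·∞ indeterminate form at x → -∞.
Rewrite the product as 5(-x)^3 / e^(-x) (an ∞/∞ form) and apply L'Hôpital, or use the standard hierarchy e^(|x|) ≫ |(-x)^3| as x → -∞.
The indeterminate product → 0, so the limit = 4.

Final answer: 4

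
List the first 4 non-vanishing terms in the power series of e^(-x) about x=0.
-x^3/6 + x^2/2 - x + 1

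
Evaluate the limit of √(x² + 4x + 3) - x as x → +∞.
This is an ∞ − ∞ indeterminate form.
Multiply and divide by the conjugate √(x²+4x + 3) + x; the x² terms cancel, leaving (4x + 3)/(√(x²+4x + 3)+x) → 4/2 = 2.
Limit = 2.

Final answer: 2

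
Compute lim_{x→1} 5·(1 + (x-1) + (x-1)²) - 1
Direct substitution at x = 1 gives 4.

Final answer: 4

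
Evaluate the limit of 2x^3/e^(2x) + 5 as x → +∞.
The quotient is an ∞/∞ indeterminate form as x → +∞.
The exponential denominator e^(2x) dominates the polynomial numerator (e^x ≫ x^3 as x → ∞), so the quotient → 0.
Adding the constant: 0 + 5 = 5. Limit = 5.

Final answer: 5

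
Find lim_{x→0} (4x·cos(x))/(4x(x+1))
Both numerator and denominator → 0 as x → 0; this is a 0/0 indeterminate form.
Expand each to leading order near x = 0: numerator ~ 4·x, denominator ~ 4·x.
The limit of the ratio is 1.

Final answer: 1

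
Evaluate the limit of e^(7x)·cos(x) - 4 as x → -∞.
Evaluate the dominant behaviour as x → -∞; each term tends to a finite value or vanishes.
Limit = -4.

Final answer: -4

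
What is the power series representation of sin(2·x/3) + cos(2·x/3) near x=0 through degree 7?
-8·x^7/688905 - 4·x^6/32805 + 4·x^5/3645 + 2·x^4/243 - 4·x^3/81 - 2·x^2/9 + 2·x/3 + 1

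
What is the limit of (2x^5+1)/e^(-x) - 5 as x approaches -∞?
The quotient is an ∞/∞ indeterminate form as x → -∞.
Compare growth rates of the dominant terms (exponentials ≫ polynomials ≫ logarithms), or apply L'Hôpital's rule; the quotient → 0.
Adding the constant: 0 - 5 = -5. Limit = -5.

Final answer: -5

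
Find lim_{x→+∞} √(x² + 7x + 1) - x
This is an ∞ − ∞ indeterminate form.
Multiply and divide by the conjugate √(x²+7x + 1) + x; the x² terms cancel, leaving (7x + 1)/(√(x²+7x + 1)+x) → 7/2.
Limit = 7/2.

Final answer: 7/2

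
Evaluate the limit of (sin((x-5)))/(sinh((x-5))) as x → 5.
Both numerator and denominator → 0 as x → 5; this is a 0/0 indeterminate form.
Expand each to leading order near x = 5: numerator ~ (x - 5), denominator ~ (x - 5).
The limit of the ratio is 1.

Final answer: 1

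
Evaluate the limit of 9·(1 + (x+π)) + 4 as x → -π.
Direct substitution at x = -π gives 13.

Final answer: 13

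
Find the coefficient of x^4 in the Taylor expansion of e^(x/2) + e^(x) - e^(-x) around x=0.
Expand to order 4: e^(x/2) + e^(x) - e^(-x) = x^4/384 + 17·x^3/48 + x^2/8 + 5·x/2 + 1 + O(x^5).
The coefficient of x^4 is 1/384.

Final answer: 1/384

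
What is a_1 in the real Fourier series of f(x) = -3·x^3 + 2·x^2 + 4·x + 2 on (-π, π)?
a_1 = (1/π) ∫_{-π}^{π} f(x)·cos(1x) dx.
Evaluate the integral (use parity and integration by parts as needed): a_1 = -8.

Final answer: -8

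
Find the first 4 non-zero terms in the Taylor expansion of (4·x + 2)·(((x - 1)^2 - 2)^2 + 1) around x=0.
-14·x^4 + 20·x^2 + 16·x + 4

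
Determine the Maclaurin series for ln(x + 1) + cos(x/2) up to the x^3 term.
x^3/3 - 5·x^2/8 + x + 1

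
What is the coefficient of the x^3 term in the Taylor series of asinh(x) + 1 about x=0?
Expand to order 3: asinh(x) + 1 = -x^3/6 + x + 1 + O(x^4).
The coefficient of x^3 is -1/6.

Final answer: -1/6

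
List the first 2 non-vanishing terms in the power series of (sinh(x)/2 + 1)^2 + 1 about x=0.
x + 2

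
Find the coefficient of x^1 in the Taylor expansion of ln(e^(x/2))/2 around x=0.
Expand to order 1: ln(e^(x/2))/2 = x/4 + O(x^2).
The coefficient of x^1 is 1/4.

Final answer: 1/4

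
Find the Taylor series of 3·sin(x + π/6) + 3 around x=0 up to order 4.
x^4/16 - √(3)·x^3/4 - 3·x^2/4 + 3·√(3)·x/2 + 9/2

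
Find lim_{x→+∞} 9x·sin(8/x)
As x → +∞: let u = 8/x → 0⁺; then 9·x·sin(8/x) = 9·8·sin(u)/u → 9·8·1 = 72.
Limit = 72.

Final answer: 72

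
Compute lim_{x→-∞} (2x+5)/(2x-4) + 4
Evaluate the dominant behaviour as x → -∞; each term tends to a finite value or vanishes.
Limit = 5.

Final answer: 5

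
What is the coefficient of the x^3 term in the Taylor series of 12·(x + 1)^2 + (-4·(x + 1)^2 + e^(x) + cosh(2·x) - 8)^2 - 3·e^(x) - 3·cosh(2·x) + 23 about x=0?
Expand to order 3: 12·(x + 1)^2 + (-4·(x + 1)^2 + e^(x) + cosh(2·x) - 8)^2 - 3·e^(x) - 3·cosh(2·x) + 23 = 103·x^3/6 + 167·x^2/2 + 161·x + 129 + O(x^4).
The coefficient of x^3 is 103/6.

Final answer: 103/6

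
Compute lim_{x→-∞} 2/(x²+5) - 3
Evaluate the dominant behaviour as x → -∞; each term tends to a finite value or vanishes.
Limit = -3.

Final answer: -3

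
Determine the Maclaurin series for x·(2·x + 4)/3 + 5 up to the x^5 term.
2·x^2/3 + 4·x/3 + 5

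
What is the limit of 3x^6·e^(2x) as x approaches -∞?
This is a 0·∞ indeterminate form at x → -∞.
Rewrite the product as 3x^6 / e^(-2x) (an ∞/∞ form) and apply L'Hôpital, or use the standard hierarchy e^(2|x|) ≫ |x^6| as x → -∞.
The indeterminate product → 0, so the limit = 0.

Final answer: 0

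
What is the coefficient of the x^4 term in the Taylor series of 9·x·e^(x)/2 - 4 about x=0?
Expand to order 4: 9·x·e^(x)/2 - 4 = 3·x^4/4 + 9·x^3/4 + 9·x^2/2 + 9·x/2 - 4 + O(x^5).
The coefficient of x^4 is 3/4.

Final answer: 3/4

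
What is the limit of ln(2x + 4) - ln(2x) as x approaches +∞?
This is an ∞ − ∞ indeterminate form.
Combine the logarithms: ln(2x+4) − ln(2x) = ln((2x+4)/(2x)) = ln(1 + 4/(2x)) → ln(1) = 0.
Limit = 0.

Final answer: 0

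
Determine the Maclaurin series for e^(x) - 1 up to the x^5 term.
x^5/120 + x^4/24 + x^3/6 + x^2/2 + x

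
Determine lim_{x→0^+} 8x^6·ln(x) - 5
The product is a 0·∞ indeterminate form at x → 0⁺.
Rewrite the product as 8·ln(x) / x^(-6) and apply L'Hôpital, or use the standard hierarchy x^(-6) ≫ |ln x| as x → 0⁺.
The indeterminate product → 0, so the limit = -5.

Final answer: -5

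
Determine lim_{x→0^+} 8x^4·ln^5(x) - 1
The product is a 0·∞ indeterminate form at x → 0⁺.
Rewrite the product as 8·ln^5(x) / x^(-4) and apply L'Hôpital, or use the standard hierarchy x^(-4) ≫ |ln x|^5 as x → 0⁺.
The indeterminate product → 0, so the limit = -1.

Final answer: -1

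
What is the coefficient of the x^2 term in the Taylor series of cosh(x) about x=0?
Expand to order 2: cosh(x) = x^2/2 + 1 + O(x^3).
The coefficient of x^2 is 1/2.

Final answer: 1/2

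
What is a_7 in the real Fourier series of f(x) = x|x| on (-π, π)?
a_7 = (1/π) ∫_{-π}^{π} f(x)·cos(7x) dx.
Evaluate the integral (use parity and integration by parts as needed): a_7 = 0.

Final answer: 0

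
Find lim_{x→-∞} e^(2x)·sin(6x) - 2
Evaluate the dominant behaviour as x → -∞; each term tends to a finite value or vanishes.
Limit = -2.

Final answer: -2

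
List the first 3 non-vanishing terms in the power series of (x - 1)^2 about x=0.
x^2 - 2·x + 1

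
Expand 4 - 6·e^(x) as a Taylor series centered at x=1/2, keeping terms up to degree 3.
-6·e^(1/2) + 4 - 6·e^(1/2)·(x - 1/2) - 3·e^(1/2)·(x - 1/2)^2 - e^(1/2)·(x - 1/2)^3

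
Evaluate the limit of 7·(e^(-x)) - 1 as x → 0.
Direct substitution at x = 0 gives 6.

Final answer: 6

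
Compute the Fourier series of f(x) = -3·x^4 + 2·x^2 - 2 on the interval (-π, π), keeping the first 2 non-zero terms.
(-152 + 24·π^2)·cos(x) - 3·π^4/5 - 2 + 2·π^2/3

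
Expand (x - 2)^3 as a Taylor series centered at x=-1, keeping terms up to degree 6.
-27 + 27·(x + 1) - 9·(x + 1)^2 + (x + 1)^3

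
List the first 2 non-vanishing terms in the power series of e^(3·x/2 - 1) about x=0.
3·x·e^(-1)/2 + e^(-1)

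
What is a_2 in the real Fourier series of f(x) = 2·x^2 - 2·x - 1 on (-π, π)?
a_2 = (1/π) ∫_{-π}^{π} f(x)·cos(2x) dx.
Evaluate the integral (use parity and integration by parts as needed): a_2 = 2.

Final answer: 2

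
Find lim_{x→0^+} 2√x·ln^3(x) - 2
The product is a 0·∞ indeterminate form at x → 0⁺.
Rewrite the product as 2·ln^3(x) / x^(-1/2) and apply L'Hôpital, or use the standard hierarchy x^(-1/2) ≫ |ln x|^3 as x → 0⁺.
The indeterminate product → 0, so the limit = -2.

Final answer: -2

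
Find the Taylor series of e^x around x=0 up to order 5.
x^5/120 + x^4/24 + x^3/6 + x^2/2 + x + 1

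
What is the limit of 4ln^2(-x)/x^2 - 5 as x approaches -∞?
The quotient is an ∞/∞ indeterminate form as x → -∞.
Compare growth rates of the dominant terms (exponentials ≫ polynomials ≫ logarithms), or apply L'Hôpital's rule; the quotient → 0.
Adding the constant: 0 - 5 = -5. Limit = -5.

Final answer: -5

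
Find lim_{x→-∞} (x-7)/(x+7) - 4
Evaluate the dominant behaviour as x → -∞; each term tends to a finite value or vanishes.
Limit = -3.

Final answer: -3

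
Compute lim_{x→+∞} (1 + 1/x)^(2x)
As x → +∞: write (1 + 1/x)^(2x) = ((1 + 1/x)^x)^2 → (e^1)^2 = e^2.
Limit = e^(2).

Final answer: e^(2)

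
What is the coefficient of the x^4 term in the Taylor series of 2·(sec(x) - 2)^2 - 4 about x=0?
Expand to order 4: 2·(sec(x) - 2)^2 - 4 = -x^4/3 - 2·x^2 - 2 + O(x^5).
The coefficient of x^4 is -1/3.

Final answer: -1/3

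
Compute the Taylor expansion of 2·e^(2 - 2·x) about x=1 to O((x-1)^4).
2 - 4·(x - 1) + 4·(x - 1)^2 - 8·(x - 1)^3/3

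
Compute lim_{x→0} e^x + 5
Direct substitution at x = 0 gives 6.

Final answer: 6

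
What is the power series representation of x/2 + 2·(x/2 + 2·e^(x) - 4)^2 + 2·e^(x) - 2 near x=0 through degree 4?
19·x^4/4 + 23·x^3/3 + 11·x^2/2 - 35·x/2 + 8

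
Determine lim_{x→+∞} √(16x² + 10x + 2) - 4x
As x → +∞: multiply by the conjugate to get (10x+2)/(√(16x²+10x+2)+4x); the denominator ~ 8x, so the limit is 10/8 = 5/4.
Limit = 5/4.

Final answer: 5/4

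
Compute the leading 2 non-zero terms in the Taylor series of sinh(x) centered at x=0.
x^3/6 + x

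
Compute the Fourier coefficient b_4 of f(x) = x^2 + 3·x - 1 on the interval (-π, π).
b_4 = (1/π) ∫_{-π}^{π} f(x)·sin(4x) dx.
Evaluate the integral (use parity and integration by parts as needed): b_4 = -3/2.

Final answer: -3/2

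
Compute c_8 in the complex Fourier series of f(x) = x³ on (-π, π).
Compute the real Fourier coefficients first: a_8 = 0, b_8 = 3/128 - π^2/4.
Then c_8 = (a_8 − i·b_8)/2 = -3·i/256 + i·π^2/8.

Final answer: -3·i/256 + i·π^2/8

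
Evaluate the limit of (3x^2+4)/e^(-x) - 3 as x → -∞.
The quotient is an ∞/∞ indeterminate form as x → -∞.
Compare growth rates of the dominant terms (exponentials ≫ polynomials ≫ logarithms), or apply L'Hôpital's rule; the quotient → 0.
Adding the constant: 0 - 3 = -3. Limit = -3.

Final answer: -3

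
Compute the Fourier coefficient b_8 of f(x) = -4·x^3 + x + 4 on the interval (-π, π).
b_8 = (1/π) ∫_{-π}^{π} f(x)·sin(8x) dx.
Evaluate the integral (use parity and integration by parts as needed): b_8 = -11/32 + π^2.

Final answer: -11/32 + π^2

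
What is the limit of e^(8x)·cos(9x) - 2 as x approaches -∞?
Evaluate the dominant behaviour as x → -∞; each term tends to a finite value or vanishes.
Limit = -2.

Final answer: -2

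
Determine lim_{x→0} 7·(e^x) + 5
Direct substitution at x = 0 gives 12.

Final answer: 12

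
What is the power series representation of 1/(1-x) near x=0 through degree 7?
x^7 + x^6 + x^5 + x^4 + x^3 + x^2 + x + 1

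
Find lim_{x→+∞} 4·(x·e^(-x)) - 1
Evaluate the dominant behaviour as x → +∞; each term tends to a finite value or vanishes.
Limit = -1.

Final answer: -1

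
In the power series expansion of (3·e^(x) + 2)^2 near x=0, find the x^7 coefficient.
Expand to order 7: (3·e^(x) + 2)^2 = 97·x^7/420 + 49·x^6/60 + 5·x^5/2 + 13·x^4/2 + 14·x^3 + 24·x^2 + 30·x + 25 + O(x^8).
The coefficient of x^7 is 97/420.

Final answer: 97/420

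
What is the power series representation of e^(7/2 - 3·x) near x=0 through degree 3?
-9·x^3·e^(7/2)/2 + 9·x^2·e^(7/2)/2 - 3·x·e^(7/2) + e^(7/2)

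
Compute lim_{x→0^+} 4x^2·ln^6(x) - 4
The product is a 0·∞ indeterminate form at x → 0⁺.
Rewrite the product as 4·ln^6(x) / x^(-2) and apply L'Hôpital, or use the standard hierarchy x^(-2) ≫ |ln x|^6 as x → 0⁺.
The indeterminate product → 0, so the limit = -4.

Final answer: -4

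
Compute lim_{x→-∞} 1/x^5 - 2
Evaluate the dominant behaviour as x → -∞; each term tends to a finite value or vanishes.
Limit = -2.

Final answer: -2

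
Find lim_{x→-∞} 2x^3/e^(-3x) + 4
The quotient is an ∞/∞ indeterminate form as x → -∞.
Compare growth rates of the dominant terms (exponentials ≫ polynomials ≫ logarithms), or apply L'Hôpital's rule; the quotient → 0.
Adding the constant: 0 + 4 = 4. Limit = 4.

Final answer: 4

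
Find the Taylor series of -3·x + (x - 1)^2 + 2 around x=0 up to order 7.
x^2 - 5·x + 3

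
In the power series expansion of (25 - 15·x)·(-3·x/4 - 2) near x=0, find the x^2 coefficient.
Expand to order 2: (25 - 15·x)·(-3·x/4 - 2) = 45·x^2/4 + 45·x/4 - 50 + O(x^3).
The coefficient of x^2 is 45/4.

Final answer: 45/4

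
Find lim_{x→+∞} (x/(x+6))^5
As x → +∞: x/(x+6) = 1/(1 + 6/x) → 1, and the 5th power of a limit-1 base also → 1.
Limit = 1.

Final answer: 1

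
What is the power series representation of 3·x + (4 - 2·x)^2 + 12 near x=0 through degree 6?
4·x^2 - 13·x + 28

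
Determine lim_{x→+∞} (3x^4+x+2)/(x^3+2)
This is an ∞/∞ indeterminate form as x → +∞.
Divide numerator and denominator by x^4 and let the lower-order terms vanish; the numerator's degree 4 exceeds the denominator's degree 3, so the quotient diverges.
Limit = ∞.

Final answer: ∞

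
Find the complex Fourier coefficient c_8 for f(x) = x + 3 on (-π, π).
Compute the real Fourier coefficients first: a_8 = 0, b_8 = -1/4.
Then c_8 = (a_8 − i·b_8)/2 = i/8.

Final answer: i/8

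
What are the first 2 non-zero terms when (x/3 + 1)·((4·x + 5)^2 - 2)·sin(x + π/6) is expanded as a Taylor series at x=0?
x·(23·√(3)/2 + 143/6) + 23/2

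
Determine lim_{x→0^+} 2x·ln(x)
This is a 0·∞ indeterminate form at x → 0⁺.
Rewrite the product as 2·ln(x) / x^(-1) and apply L'Hôpital, or use the standard hierarchy x^(-1) ≫ |ln x| as x → 0⁺.
The indeterminate product → 0, so the limit = 0.

Final answer: 0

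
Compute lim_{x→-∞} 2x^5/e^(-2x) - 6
The quotient is an ∞/∞ indeterminate form as x → -∞.
Compare growth rates of the dominant terms (exponentials ≫ polynomials ≫ logarithms), or apply L'Hôpital's rule; the quotient → 0.
Adding the constant: 0 - 6 = -6. Limit = -6.

Final answer: -6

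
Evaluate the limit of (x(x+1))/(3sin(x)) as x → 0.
Both numerator and denominator → 0 as x → 0; this is a 0/0 indeterminate form.
Expand each to leading order near x = 0: numerator ~ x, denominator ~ 3·x.
The limit of the ratio is 1/3.

Final answer: 1/3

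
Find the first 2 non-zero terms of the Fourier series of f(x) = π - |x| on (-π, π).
4·cos(x)/π + π/2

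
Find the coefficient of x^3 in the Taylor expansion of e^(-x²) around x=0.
Expand to order 3: e^(-x²) = 1 - x^2 + O(x^4).
The coefficient of x^3 is 0.

Final answer: 0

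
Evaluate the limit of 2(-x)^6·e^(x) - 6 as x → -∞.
The product is a 0·∞ indeterminate form at x → -∞.
Rewrite the product as 2(-x)^6 / e^(-x) (an ∞/∞ form) and apply L'Hôpital, or use the standard hierarchy e^(|x|) ≫ |(-x)^6| as x → -∞.
The indeterminate product → 0, so the limit = -6.

Final answer: -6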